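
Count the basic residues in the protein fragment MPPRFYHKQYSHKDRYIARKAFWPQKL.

9

Lysine (K), arginine (R), and histidine (H) have basic, nitrogen-containing side chains.
Matching residues: R4, H7, K8, H12, K13, R15, R19, K20, K26.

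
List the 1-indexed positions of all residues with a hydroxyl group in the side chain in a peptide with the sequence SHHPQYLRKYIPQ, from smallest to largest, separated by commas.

The –OH-bearing residues are Ser, Thr (aliphatic alcohols), and Tyr (phenol).
Matching residues: S1, Y6, Y10.

1, 6, 10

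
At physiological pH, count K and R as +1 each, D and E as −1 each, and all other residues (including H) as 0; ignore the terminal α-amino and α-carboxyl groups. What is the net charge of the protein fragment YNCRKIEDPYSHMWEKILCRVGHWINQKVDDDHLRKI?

+1

Positive (K, R): R4, K5, K16, R20, K28, R35, K36 → +7.
Negative (D, E): E7, D8, E15, D30, D31, D32 → −6.
Net charge = (+7) + (−6) = +1.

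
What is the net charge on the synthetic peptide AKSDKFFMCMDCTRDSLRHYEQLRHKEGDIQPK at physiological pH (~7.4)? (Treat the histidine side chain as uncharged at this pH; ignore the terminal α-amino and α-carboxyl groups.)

The side chains ionized at physiological pH are Lys/Arg (+1) and Asp/Glu (−1); with His treated as neutral, nothing else contributes.
Positive (K, R): K2, K5, R14, R18, R24, K26, K33 → +7.
Negative (D, E): D4, D11, D15, E21, E27, D29 → −6.
Net charge = (+7) + (−6) = +1.

+1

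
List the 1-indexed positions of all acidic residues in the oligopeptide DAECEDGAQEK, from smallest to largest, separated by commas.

Only D (aspartate) and E (glutamate) carry a side-chain carboxylic acid.
Matching residues: D1, E3, E5, D6, E10.

1, 3, 5, 6, 10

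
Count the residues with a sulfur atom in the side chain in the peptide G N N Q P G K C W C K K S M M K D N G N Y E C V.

Cysteine (C, thiol) and methionine (M, thioether) are the two sulfur-containing amino acids.
Matching residues: C8, C10, M14, M15, C23.

5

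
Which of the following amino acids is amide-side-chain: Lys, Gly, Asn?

Asparagine (N) and glutamine (Q) have uncharged amide side chains.
Of the listed options, only Asn belongs to this group.

Asn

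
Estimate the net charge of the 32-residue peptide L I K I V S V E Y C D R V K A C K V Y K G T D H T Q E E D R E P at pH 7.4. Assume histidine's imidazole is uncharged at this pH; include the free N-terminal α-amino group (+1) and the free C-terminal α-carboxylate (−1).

-1

The side chains ionized at physiological pH are Lys/Arg (+1) and Asp/Glu (−1); with His treated as neutral, nothing else contributes.
Positive (K, R): K3, R12, K14, K17, K20, R30 → +6.
Negative (D, E): E8, D11, D23, E27, E28, D29, E31 → −7.
The N-terminus (+1) and C-terminus (−1) cancel.
Net charge = (+6) + (−7) = −1.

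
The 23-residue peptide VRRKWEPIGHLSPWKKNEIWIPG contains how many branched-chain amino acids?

Valine (V), leucine (L), and isoleucine (I) are the branched-chain amino acids.
Matching residues: V1, I8, L11, I19, I21.

5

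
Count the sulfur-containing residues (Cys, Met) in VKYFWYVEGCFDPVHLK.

1

Matching residues: C10.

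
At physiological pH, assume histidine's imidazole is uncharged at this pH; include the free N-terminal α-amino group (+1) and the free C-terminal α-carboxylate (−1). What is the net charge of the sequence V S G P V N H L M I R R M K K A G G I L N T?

At pH ~7.4 the Lys and Arg side chains are protonated (+1), the Asp and Glu side chains are deprotonated (−1), and with His taken as neutral all other side chains carry no charge.
Positive (K, R): R11, R12, K14, K15 → +4.
Negative (D, E): none → −0.
The N-terminus (+1) and C-terminus (−1) cancel.
Net charge = (+4) + (−0) = +4.

+4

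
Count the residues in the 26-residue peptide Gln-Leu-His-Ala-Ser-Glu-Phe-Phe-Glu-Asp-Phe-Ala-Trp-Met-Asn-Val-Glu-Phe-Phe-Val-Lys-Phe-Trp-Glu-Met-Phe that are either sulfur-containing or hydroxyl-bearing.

Sulfur-containing: C, M. Hydroxyl-bearing: S, T, Y.
Sulfur-containing residues here: Met14, Met25 (2).
Hydroxyl-bearing residues here: Ser5 (1).
The two groups share no amino acid, so total = 2 + 1 = 3.

3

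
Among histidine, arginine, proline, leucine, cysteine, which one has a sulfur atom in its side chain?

Only Cys (C) and Met (M) have a sulfur atom in the side chain.
Of the listed options, only cysteine belongs to this group.

cysteine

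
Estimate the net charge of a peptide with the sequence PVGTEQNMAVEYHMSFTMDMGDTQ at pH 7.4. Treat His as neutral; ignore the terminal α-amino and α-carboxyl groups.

Near pH 7.4, K and R contribute +1 each, D and E contribute −1 each, and every other side chain (His included, as stated) is uncharged.
Positive (K, R): none → +0.
Negative (D, E): E5, E11, D19, D22 → −4.
Net charge = (+0) + (−4) = −4.

-4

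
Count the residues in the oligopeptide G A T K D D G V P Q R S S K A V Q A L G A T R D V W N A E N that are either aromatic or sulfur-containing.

Aromatic: F, W, Y. Sulfur-containing: C, M.
Aromatic residues here: W26 (1).
Sulfur-containing residues here: none (0).
The two groups share no amino acid, so total = 1 + 0 = 1.

1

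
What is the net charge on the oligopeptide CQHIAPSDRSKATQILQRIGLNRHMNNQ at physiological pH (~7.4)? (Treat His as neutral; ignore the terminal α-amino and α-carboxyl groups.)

+3

Near pH 7.4, K and R contribute +1 each, D and E contribute −1 each, and every other side chain (His included, as stated) is uncharged.
Positive (K, R): R9, K11, R18, R23 → +4.
Negative (D, E): D8 → −1.
Net charge = (+4) + (−1) = +3.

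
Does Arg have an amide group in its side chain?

Asparagine (N) and glutamine (Q) have uncharged amide side chains.
Arginine is not in this group.

No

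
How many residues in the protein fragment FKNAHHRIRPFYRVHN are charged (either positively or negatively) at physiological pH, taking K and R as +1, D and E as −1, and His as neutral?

Charged side chains at pH ~7.4: K, R (positive); D, E (negative).
Matching residues: K2, R7, R9, R13.

4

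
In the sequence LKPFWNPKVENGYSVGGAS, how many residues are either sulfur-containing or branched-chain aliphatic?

Sulfur-containing: C, M. Branched-chain aliphatic: I, L, V.
Sulfur-containing residues here: none (0).
Branched-chain aliphatic residues here: L1, V9, V15 (3).
The two groups share no amino acid, so total = 0 + 3 = 3.

3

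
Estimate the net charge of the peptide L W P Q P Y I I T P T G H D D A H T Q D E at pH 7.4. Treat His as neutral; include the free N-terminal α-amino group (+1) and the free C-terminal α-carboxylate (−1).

-4

The side chains ionized at physiological pH are Lys/Arg (+1) and Asp/Glu (−1); with His treated as neutral, nothing else contributes.
Positive (K, R): none → +0.
Negative (D, E): D14, D15, D20, E21 → −4.
The N-terminus (+1) and C-terminus (−1) cancel.
Net charge = (+0) + (−4) = −4.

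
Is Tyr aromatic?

Yes

The aromatic amino acids are Phe (F, benzyl), Trp (W, indole), and Tyr (Y, phenol).
Tyrosine is in this group.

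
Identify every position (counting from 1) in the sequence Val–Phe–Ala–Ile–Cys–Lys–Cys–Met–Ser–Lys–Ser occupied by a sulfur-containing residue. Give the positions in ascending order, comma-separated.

5, 7, 8

Cysteine (C, thiol) and methionine (M, thioether) are the two sulfur-containing amino acids.
Matching residues: Cys5, Cys7, Met8.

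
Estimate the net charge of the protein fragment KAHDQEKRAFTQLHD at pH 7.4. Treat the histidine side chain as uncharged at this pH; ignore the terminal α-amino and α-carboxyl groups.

0

The side chains ionized at physiological pH are Lys/Arg (+1) and Asp/Glu (−1); with His treated as neutral, nothing else contributes.
Positive (K, R): K1, K7, R8 → +3.
Negative (D, E): D4, E6, D15 → −3.
Net charge = (+3) + (−3) = 0.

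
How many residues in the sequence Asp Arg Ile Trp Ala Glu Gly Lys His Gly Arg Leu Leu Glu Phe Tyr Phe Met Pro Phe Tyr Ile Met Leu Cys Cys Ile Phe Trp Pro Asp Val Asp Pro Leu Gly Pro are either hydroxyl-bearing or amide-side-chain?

Hydroxyl-bearing: S, T, Y. Amide-side-chain: N, Q.
Hydroxyl-bearing residues here: Tyr16, Tyr21 (2).
Amide-side-chain residues here: none (0).
The two groups share no amino acid, so total = 2 + 0 = 2.

2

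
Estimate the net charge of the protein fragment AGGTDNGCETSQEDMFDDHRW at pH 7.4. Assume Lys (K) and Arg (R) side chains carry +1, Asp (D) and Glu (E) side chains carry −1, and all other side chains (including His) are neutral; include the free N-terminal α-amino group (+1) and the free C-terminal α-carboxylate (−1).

-5

Positive (K, R): R20 → +1.
Negative (D, E): D5, E9, E13, D14, D17, D18 → −6.
The N-terminus (+1) and C-terminus (−1) cancel.
Net charge = (+1) + (−6) = −5.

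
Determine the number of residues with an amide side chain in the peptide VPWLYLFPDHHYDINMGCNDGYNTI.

3

Only N (asparagine) and Q (glutamine) carry a side-chain carboxamide.
Matching residues: N15, N19, N23.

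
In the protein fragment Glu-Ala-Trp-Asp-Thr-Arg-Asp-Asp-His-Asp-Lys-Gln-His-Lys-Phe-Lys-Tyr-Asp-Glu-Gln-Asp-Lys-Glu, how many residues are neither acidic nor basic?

Acidic: D, E. Basic: K, R, H. All other residues are neither.
Matching residues: Ala2, Trp3, Thr5, Gln12, Phe15, Tyr17, Gln20.

7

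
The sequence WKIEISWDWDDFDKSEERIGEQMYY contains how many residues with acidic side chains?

The acidic residues are Asp (D) and Glu (E), whose side chains end in a carboxylate group.
Matching residues: E4, D8, D10, D11, D13, E16, E17, E21.

8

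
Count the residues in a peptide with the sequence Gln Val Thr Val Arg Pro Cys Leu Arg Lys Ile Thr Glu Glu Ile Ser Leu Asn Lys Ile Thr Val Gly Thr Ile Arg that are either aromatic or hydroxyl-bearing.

Aromatic: F, W, Y. Hydroxyl-bearing: S, T, Y.
Aromatic residues here: none (0).
Hydroxyl-bearing residues here: Thr3, Thr12, Ser16, Thr21, Thr24 (5).
(Y belongs to both groups, but none appear in this sequence.) Total = 0 + 5 = 5.

5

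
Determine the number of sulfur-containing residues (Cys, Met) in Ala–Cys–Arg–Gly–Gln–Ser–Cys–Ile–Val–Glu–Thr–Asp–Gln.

Matching residues: Cys2, Cys7.

2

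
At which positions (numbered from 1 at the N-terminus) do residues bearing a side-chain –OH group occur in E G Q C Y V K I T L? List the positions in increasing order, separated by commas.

Serine (S), threonine (T), and tyrosine (Y) each carry a hydroxyl group on the side chain.
Matching residues: Y5, T9.

5, 9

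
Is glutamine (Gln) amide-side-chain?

The amide-side-chain residues are Asn (N) and Gln (Q).
Glutamine is in this group.

Yes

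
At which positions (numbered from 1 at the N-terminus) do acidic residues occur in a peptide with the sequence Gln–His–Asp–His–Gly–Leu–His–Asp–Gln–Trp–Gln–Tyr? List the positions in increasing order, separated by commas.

3, 8

Only D (aspartate) and E (glutamate) carry a side-chain carboxylic acid.
Matching residues: Asp3, Asp8.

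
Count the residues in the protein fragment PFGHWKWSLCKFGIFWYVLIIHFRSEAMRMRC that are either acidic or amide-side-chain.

Acidic: D, E. Amide-side-chain: N, Q.
Acidic residues here: E26 (1).
Amide-side-chain residues here: none (0).
The two groups share no amino acid, so total = 1 + 0 = 1.

1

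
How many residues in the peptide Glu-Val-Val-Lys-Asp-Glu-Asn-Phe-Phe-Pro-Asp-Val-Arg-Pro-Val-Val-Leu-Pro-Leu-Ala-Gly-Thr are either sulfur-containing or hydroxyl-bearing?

Sulfur-containing: C, M. Hydroxyl-bearing: S, T, Y.
Sulfur-containing residues here: none (0).
Hydroxyl-bearing residues here: Thr22 (1).
The two groups share no amino acid, so total = 0 + 1 = 1.

1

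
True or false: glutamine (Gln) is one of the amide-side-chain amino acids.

The amide-side-chain residues are Asn (N) and Gln (Q).
Glutamine is in this group.

True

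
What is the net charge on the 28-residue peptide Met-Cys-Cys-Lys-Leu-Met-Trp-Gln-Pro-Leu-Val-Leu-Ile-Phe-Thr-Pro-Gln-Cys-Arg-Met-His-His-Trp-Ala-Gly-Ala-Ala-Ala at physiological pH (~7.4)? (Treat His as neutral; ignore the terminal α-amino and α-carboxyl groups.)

The side chains ionized at physiological pH are Lys/Arg (+1) and Asp/Glu (−1); with His treated as neutral, nothing else contributes.
Positive (K, R): Lys4, Arg19 → +2.
Negative (D, E): none → −0.
Net charge = (+2) + (−0) = +2.

+2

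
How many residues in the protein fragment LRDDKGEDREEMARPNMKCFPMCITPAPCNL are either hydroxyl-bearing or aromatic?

2

Hydroxyl-bearing: S, T, Y. Aromatic: F, W, Y.
Hydroxyl-bearing residues here: T25 (1).
Aromatic residues here: F20 (1).
(Y belongs to both groups, but none appear in this sequence.) Total = 1 + 1 = 2.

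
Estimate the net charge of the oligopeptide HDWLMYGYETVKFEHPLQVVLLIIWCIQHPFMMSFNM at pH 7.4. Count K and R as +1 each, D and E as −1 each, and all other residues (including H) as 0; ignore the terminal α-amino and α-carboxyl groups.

-2

Positive (K, R): K12 → +1.
Negative (D, E): D2, E9, E14 → −3.
Net charge = (+1) + (−3) = −2.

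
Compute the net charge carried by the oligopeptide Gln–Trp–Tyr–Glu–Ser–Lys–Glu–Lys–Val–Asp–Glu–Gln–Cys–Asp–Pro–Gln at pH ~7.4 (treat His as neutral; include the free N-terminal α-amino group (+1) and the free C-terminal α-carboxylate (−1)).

Near pH 7.4, K and R contribute +1 each, D and E contribute −1 each, and every other side chain (His included, as stated) is uncharged.
Positive (K, R): Lys6, Lys8 → +2.
Negative (D, E): Glu4, Glu7, Asp10, Glu11, Asp14 → −5.
The N-terminus (+1) and C-terminus (−1) cancel.
Net charge = (+2) + (−5) = −3.

-3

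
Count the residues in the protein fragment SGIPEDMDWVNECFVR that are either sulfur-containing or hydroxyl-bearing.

Sulfur-containing: C, M. Hydroxyl-bearing: S, T, Y.
Sulfur-containing residues here: M7, C13 (2).
Hydroxyl-bearing residues here: S1 (1).
The two groups share no amino acid, so total = 2 + 1 = 3.

3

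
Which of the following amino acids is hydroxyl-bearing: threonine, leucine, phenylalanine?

Serine (S), threonine (T), and tyrosine (Y) each carry a hydroxyl group on the side chain.
Of the listed options, only threonine belongs to this group.

threonine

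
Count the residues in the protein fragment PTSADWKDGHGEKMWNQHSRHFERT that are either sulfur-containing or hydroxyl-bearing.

5

Sulfur-containing: C, M. Hydroxyl-bearing: S, T, Y.
Sulfur-containing residues here: M14 (1).
Hydroxyl-bearing residues here: T2, S3, S19, T25 (4).
The two groups share no amino acid, so total = 1 + 4 = 5.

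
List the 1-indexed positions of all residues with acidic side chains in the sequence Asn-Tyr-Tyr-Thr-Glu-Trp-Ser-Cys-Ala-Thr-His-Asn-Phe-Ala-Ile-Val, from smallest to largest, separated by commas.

Aspartate (D) and glutamate (E) have carboxylic-acid side chains and are the acidic amino acids.
Matching residues: Glu5.

5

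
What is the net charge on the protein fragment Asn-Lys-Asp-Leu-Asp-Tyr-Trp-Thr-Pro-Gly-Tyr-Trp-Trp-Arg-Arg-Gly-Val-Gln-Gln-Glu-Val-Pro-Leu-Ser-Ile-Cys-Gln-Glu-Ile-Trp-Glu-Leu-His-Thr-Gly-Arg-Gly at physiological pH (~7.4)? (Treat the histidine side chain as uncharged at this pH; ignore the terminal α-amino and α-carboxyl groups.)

-1

At pH ~7.4 the Lys and Arg side chains are protonated (+1), the Asp and Glu side chains are deprotonated (−1), and with His taken as neutral all other side chains carry no charge.
Positive (K, R): Lys2, Arg14, Arg15, Arg36 → +4.
Negative (D, E): Asp3, Asp5, Glu20, Glu28, Glu31 → −5.
Net charge = (+4) + (−5) = −1.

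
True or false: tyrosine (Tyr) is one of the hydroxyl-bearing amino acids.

True

S, T, and Y are the three residues with a side-chain hydroxyl.
Tyrosine is in this group.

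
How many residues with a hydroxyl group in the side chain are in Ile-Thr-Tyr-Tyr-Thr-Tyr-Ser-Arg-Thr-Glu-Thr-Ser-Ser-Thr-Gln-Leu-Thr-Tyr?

13

S, T, and Y are the three residues with a side-chain hydroxyl.
Matching residues: Thr2, Tyr3, Tyr4, Thr5, Tyr6, Ser7, Thr9, Thr11, Ser12, Ser13, Thr14, Thr17, Tyr18.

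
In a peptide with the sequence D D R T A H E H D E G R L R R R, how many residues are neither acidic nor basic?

4

Acidic: D, E. Basic: K, R, H. All other residues are neither.
Matching residues: T4, A5, G11, L13.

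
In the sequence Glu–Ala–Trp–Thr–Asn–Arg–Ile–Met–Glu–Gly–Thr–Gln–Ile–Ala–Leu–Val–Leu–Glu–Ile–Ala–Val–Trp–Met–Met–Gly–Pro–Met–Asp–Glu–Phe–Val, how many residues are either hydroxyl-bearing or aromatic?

5

Hydroxyl-bearing: S, T, Y. Aromatic: F, W, Y.
Hydroxyl-bearing residues here: Thr4, Thr11 (2).
Aromatic residues here: Trp3, Trp22, Phe30 (3).
(Y belongs to both groups, but none appear in this sequence.) Total = 2 + 3 = 5.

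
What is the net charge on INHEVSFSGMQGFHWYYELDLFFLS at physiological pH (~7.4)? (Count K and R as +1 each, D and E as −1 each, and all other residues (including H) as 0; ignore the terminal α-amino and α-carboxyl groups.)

-3

Positive (K, R): none → +0.
Negative (D, E): E4, E18, D20 → −3.
Net charge = (+0) + (−3) = −3.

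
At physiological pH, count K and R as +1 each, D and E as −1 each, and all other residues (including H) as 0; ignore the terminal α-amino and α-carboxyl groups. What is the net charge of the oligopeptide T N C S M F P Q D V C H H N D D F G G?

-3

Positive (K, R): none → +0.
Negative (D, E): D9, D15, D16 → −3.
Net charge = (+0) + (−3) = −3.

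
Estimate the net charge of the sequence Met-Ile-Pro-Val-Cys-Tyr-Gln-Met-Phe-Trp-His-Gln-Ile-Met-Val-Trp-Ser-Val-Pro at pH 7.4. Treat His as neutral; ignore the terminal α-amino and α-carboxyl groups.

0

The side chains ionized at physiological pH are Lys/Arg (+1) and Asp/Glu (−1); with His treated as neutral, nothing else contributes.
Positive (K, R): none → +0.
Negative (D, E): none → −0.
Net charge = (+0) + (−0) = 0.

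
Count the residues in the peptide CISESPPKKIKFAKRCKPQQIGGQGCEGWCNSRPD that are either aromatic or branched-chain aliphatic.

Aromatic: F, W, Y. Branched-chain aliphatic: I, L, V.
Aromatic residues here: F12, W29 (2).
Branched-chain aliphatic residues here: I2, I10, I21 (3).
The two groups share no amino acid, so total = 2 + 3 = 5.

5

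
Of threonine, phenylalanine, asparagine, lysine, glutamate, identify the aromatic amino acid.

F, W, and Y each carry an aromatic ring on the side chain.
Of the listed options, only phenylalanine belongs to this group.

phenylalanine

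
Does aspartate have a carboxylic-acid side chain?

Only D (aspartate) and E (glutamate) carry a side-chain carboxylic acid.
Aspartate is in this group.

Yes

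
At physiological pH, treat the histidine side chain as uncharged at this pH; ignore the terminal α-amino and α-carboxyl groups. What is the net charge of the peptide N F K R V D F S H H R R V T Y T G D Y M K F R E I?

Near pH 7.4, K and R contribute +1 each, D and E contribute −1 each, and every other side chain (His included, as stated) is uncharged.
Positive (K, R): K3, R4, R11, R12, K21, R23 → +6.
Negative (D, E): D6, D18, E24 → −3.
Net charge = (+6) + (−3) = +3.

+3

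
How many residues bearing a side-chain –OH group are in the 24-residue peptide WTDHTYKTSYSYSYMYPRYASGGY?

Serine (S), threonine (T), and tyrosine (Y) each carry a hydroxyl group on the side chain.
Matching residues: T2, T5, Y6, T8, S9, Y10, S11, Y12, S13, Y14, Y16, Y19, S21, Y24.

14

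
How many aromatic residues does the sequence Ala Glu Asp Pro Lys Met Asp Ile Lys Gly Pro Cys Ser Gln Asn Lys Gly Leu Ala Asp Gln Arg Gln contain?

0

The aromatic amino acids are Phe (F, benzyl), Trp (W, indole), and Tyr (Y, phenol).
None of the 23 residues belong to this group.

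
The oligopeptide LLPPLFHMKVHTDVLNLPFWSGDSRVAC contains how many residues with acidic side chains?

Only D (aspartate) and E (glutamate) carry a side-chain carboxylic acid.
Matching residues: D13, D23.

2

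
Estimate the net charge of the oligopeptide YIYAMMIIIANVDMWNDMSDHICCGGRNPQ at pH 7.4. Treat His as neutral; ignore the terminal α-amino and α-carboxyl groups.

Near pH 7.4, K and R contribute +1 each, D and E contribute −1 each, and every other side chain (His included, as stated) is uncharged.
Positive (K, R): R27 → +1.
Negative (D, E): D13, D17, D20 → −3.
Net charge = (+1) + (−3) = −2.

-2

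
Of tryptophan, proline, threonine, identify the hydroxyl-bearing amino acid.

Serine (S), threonine (T), and tyrosine (Y) each carry a hydroxyl group on the side chain.
Of the listed options, only threonine belongs to this group.

threonine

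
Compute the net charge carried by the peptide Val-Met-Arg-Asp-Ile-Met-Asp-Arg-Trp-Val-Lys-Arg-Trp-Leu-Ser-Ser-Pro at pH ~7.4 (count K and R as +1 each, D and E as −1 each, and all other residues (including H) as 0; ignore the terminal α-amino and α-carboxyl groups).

+2

Positive (K, R): Arg3, Arg8, Lys11, Arg12 → +4.
Negative (D, E): Asp4, Asp7 → −2.
Net charge = (+4) + (−2) = +2.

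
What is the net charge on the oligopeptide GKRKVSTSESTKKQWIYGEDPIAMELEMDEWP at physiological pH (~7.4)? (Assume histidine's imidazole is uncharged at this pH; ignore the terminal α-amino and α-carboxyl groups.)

The side chains ionized at physiological pH are Lys/Arg (+1) and Asp/Glu (−1); with His treated as neutral, nothing else contributes.
Positive (K, R): K2, R3, K4, K12, K13 → +5.
Negative (D, E): E9, E19, D20, E25, E27, D29, E30 → −7.
Net charge = (+5) + (−7) = −2.

-2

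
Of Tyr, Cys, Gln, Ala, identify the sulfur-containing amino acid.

Cys

Only Cys (C) and Met (M) have a sulfur atom in the side chain.
Of the listed options, only Cys belongs to this group.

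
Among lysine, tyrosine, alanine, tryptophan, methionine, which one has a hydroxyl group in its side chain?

tyrosine

The –OH-bearing residues are Ser, Thr (aliphatic alcohols), and Tyr (phenol).
Of the listed options, only tyrosine belongs to this group.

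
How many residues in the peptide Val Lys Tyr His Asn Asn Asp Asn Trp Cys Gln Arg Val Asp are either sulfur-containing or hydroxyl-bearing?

Sulfur-containing: C, M. Hydroxyl-bearing: S, T, Y.
Sulfur-containing residues here: Cys10 (1).
Hydroxyl-bearing residues here: Tyr3 (1).
The two groups share no amino acid, so total = 1 + 1 = 2.

2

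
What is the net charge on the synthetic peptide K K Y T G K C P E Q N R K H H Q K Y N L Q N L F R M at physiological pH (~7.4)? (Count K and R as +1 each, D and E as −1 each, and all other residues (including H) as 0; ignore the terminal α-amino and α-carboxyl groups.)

Positive (K, R): K1, K2, K6, R12, K13, K17, R25 → +7.
Negative (D, E): E9 → −1.
Net charge = (+7) + (−1) = +6.

+6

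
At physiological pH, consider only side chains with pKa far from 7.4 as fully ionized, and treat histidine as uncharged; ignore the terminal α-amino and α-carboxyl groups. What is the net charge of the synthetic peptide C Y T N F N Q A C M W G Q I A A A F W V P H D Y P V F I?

-1

Near pH 7.4, K and R contribute +1 each, D and E contribute −1 each, and every other side chain (His included, as stated) is uncharged.
Positive (K, R): none → +0.
Negative (D, E): D23 → −1.
Net charge = (+0) + (−1) = −1.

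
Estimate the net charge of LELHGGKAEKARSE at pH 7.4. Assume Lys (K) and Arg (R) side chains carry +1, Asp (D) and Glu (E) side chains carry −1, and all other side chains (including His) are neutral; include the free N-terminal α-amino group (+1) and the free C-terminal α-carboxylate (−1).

Positive (K, R): K7, K10, R12 → +3.
Negative (D, E): E2, E9, E14 → −3.
The N-terminus (+1) and C-terminus (−1) cancel.
Net charge = (+3) + (−3) = 0.

0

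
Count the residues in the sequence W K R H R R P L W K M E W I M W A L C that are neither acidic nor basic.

12

Acidic: D, E. Basic: K, R, H. All other residues are neither.
Matching residues: W1, P7, L8, W9, M11, W13, I14, M15, W16, A17, L18, C19.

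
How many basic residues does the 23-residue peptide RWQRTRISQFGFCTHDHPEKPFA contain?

The basic amino acids are Lys (K), Arg (R), and His (H).
Matching residues: R1, R4, R6, H15, H17, K20.

6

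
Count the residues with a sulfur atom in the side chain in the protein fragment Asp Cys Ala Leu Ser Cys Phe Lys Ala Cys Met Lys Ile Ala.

Only Cys (C) and Met (M) have a sulfur atom in the side chain.
Matching residues: Cys2, Cys6, Cys10, Met11.

4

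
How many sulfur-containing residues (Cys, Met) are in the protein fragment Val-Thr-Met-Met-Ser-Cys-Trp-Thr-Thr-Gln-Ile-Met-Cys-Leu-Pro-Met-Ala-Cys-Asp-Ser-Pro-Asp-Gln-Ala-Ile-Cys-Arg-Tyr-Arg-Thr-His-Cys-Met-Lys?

Matching residues: Met3, Met4, Cys6, Met12, Cys13, Met16, Cys18, Cys26, Cys32, Met33.

10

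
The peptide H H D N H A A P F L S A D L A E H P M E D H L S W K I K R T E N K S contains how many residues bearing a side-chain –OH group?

Serine (S), threonine (T), and tyrosine (Y) each carry a hydroxyl group on the side chain.
Matching residues: S11, S24, T30, S34.

4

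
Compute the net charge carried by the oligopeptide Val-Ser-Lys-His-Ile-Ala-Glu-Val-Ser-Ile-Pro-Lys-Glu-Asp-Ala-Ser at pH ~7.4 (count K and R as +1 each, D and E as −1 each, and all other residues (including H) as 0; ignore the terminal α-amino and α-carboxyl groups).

-1

Positive (K, R): Lys3, Lys12 → +2.
Negative (D, E): Glu7, Glu13, Asp14 → −3.
Net charge = (+2) + (−3) = −1.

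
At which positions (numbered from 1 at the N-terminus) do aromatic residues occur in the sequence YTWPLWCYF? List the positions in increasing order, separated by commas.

Phenylalanine (F), tryptophan (W), and tyrosine (Y) have aromatic ring side chains.
Matching residues: Y1, W3, W6, Y8, F9.

1, 3, 6, 8, 9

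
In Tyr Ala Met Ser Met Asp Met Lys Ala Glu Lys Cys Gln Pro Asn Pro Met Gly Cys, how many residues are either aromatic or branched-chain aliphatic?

Aromatic: F, W, Y. Branched-chain aliphatic: I, L, V.
Aromatic residues here: Tyr1 (1).
Branched-chain aliphatic residues here: none (0).
The two groups share no amino acid, so total = 1 + 0 = 1.

1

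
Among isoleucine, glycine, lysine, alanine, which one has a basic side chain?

Lysine (K), arginine (R), and histidine (H) have basic, nitrogen-containing side chains.
Of the listed options, only lysine belongs to this group.

lysine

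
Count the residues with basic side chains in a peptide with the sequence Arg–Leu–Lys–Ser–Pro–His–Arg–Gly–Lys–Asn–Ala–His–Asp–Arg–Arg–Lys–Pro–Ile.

Lysine (K), arginine (R), and histidine (H) have basic, nitrogen-containing side chains.
Matching residues: Arg1, Lys3, His6, Arg7, Lys9, His12, Arg14, Arg15, Lys16.

9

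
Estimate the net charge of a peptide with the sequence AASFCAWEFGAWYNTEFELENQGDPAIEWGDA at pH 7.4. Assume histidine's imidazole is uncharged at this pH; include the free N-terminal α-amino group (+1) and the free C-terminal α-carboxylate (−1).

At pH ~7.4 the Lys and Arg side chains are protonated (+1), the Asp and Glu side chains are deprotonated (−1), and with His taken as neutral all other side chains carry no charge.
Positive (K, R): none → +0.
Negative (D, E): E8, E16, E18, E20, D24, E28, D31 → −7.
The N-terminus (+1) and C-terminus (−1) cancel.
Net charge = (+0) + (−7) = −7.

-7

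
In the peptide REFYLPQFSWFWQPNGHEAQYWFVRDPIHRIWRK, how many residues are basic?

7

The basic amino acids are Lys (K), Arg (R), and His (H).
Matching residues: R1, H17, R25, H29, R30, R33, K34.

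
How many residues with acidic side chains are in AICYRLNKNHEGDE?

Only D (aspartate) and E (glutamate) carry a side-chain carboxylic acid.
Matching residues: E11, D13, E14.

3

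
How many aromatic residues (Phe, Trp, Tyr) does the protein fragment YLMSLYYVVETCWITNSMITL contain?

4

Matching residues: Y1, Y6, Y7, W13.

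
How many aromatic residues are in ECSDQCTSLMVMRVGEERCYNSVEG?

1

Phenylalanine (F), tryptophan (W), and tyrosine (Y) have aromatic ring side chains.
Matching residues: Y20.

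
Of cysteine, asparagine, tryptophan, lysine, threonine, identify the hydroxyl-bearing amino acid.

S, T, and Y are the three residues with a side-chain hydroxyl.
Of the listed options, only threonine belongs to this group.

threonine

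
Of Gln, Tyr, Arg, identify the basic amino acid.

Arg

Lysine (K), arginine (R), and histidine (H) have basic, nitrogen-containing side chains.
Of the listed options, only Arg belongs to this group.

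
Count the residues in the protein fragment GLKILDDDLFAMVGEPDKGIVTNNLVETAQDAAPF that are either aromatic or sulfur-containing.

Aromatic: F, W, Y. Sulfur-containing: C, M.
Aromatic residues here: F10, F35 (2).
Sulfur-containing residues here: M12 (1).
The two groups share no amino acid, so total = 2 + 1 = 3.

3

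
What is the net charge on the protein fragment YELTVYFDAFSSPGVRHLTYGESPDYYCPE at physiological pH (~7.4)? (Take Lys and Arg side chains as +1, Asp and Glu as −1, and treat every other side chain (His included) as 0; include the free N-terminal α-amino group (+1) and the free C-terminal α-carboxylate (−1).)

Positive (K, R): R16 → +1.
Negative (D, E): E2, D8, E22, D25, E30 → −5.
The N-terminus (+1) and C-terminus (−1) cancel.
Net charge = (+1) + (−5) = −4.

-4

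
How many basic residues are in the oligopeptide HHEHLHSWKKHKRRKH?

12

The basic amino acids are Lys (K), Arg (R), and His (H).
Matching residues: H1, H2, H4, H6, K9, K10, H11, K12, R13, R14, K15, H16.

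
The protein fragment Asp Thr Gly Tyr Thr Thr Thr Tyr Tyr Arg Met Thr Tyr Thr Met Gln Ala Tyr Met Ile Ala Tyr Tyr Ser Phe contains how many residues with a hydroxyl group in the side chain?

S, T, and Y are the three residues with a side-chain hydroxyl.
Matching residues: Thr2, Tyr4, Thr5, Thr6, Thr7, Tyr8, Tyr9, Thr12, Tyr13, Thr14, Tyr18, Tyr22, Tyr23, Ser24.

14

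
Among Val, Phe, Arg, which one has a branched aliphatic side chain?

Valine (V), leucine (L), and isoleucine (I) are the branched-chain amino acids.
Of the listed options, only Val belongs to this group.

Val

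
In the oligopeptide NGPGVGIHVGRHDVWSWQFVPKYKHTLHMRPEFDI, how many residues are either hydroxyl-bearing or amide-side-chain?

Hydroxyl-bearing: S, T, Y. Amide-side-chain: N, Q.
Hydroxyl-bearing residues here: S16, Y23, T26 (3).
Amide-side-chain residues here: N1, Q18 (2).
The two groups share no amino acid, so total = 3 + 2 = 5.

5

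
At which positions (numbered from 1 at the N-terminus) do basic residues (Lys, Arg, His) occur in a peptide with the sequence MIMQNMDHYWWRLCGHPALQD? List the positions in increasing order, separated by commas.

8, 12, 16

Matching residues: H8, R12, H16.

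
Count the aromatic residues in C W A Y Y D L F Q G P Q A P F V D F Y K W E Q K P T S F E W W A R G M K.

11

F, W, and Y each carry an aromatic ring on the side chain.
Matching residues: W2, Y4, Y5, F8, F15, F18, Y19, W21, F28, W30, W31.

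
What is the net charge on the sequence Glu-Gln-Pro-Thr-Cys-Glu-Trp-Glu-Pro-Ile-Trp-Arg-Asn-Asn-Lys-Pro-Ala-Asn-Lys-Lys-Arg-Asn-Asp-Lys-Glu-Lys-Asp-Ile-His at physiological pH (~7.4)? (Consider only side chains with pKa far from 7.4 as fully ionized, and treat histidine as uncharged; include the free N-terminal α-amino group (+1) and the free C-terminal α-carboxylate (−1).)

The side chains ionized at physiological pH are Lys/Arg (+1) and Asp/Glu (−1); with His treated as neutral, nothing else contributes.
Positive (K, R): Arg12, Lys15, Lys19, Lys20, Arg21, Lys24, Lys26 → +7.
Negative (D, E): Glu1, Glu6, Glu8, Asp23, Glu25, Asp27 → −6.
The N-terminus (+1) and C-terminus (−1) cancel.
Net charge = (+7) + (−6) = +1.

+1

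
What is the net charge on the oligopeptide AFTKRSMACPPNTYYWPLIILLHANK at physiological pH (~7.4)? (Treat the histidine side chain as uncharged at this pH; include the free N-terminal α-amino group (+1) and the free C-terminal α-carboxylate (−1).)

+3

The side chains ionized at physiological pH are Lys/Arg (+1) and Asp/Glu (−1); with His treated as neutral, nothing else contributes.
Positive (K, R): K4, R5, K26 → +3.
Negative (D, E): none → −0.
The N-terminus (+1) and C-terminus (−1) cancel.
Net charge = (+3) + (−0) = +3.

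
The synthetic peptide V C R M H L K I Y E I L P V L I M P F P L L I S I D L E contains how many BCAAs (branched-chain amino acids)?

13

The BCAAs are Val, Leu, and Ile — aliphatic side chains with a branch point.
Matching residues: V1, L6, I8, I11, L12, V14, L15, I16, L21, L22, I23, I25, L27.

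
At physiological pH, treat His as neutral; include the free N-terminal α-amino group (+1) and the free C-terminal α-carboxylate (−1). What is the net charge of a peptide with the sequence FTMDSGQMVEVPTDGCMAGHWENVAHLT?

-4

At pH ~7.4 the Lys and Arg side chains are protonated (+1), the Asp and Glu side chains are deprotonated (−1), and with His taken as neutral all other side chains carry no charge.
Positive (K, R): none → +0.
Negative (D, E): D4, E10, D14, E22 → −4.
The N-terminus (+1) and C-terminus (−1) cancel.
Net charge = (+0) + (−4) = −4.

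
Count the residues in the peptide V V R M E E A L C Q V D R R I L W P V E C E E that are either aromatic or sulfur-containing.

4

Aromatic: F, W, Y. Sulfur-containing: C, M.
Aromatic residues here: W17 (1).
Sulfur-containing residues here: M4, C9, C21 (3).
The two groups share no amino acid, so total = 1 + 3 = 4.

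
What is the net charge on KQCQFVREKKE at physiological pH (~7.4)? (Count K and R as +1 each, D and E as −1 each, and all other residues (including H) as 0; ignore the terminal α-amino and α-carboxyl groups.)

Positive (K, R): K1, R7, K9, K10 → +4.
Negative (D, E): E8, E11 → −2.
Net charge = (+4) + (−2) = +2.

+2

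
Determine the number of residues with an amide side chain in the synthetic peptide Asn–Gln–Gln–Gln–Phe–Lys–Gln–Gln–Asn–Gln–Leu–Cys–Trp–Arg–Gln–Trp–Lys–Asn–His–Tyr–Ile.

Asparagine (N) and glutamine (Q) have uncharged amide side chains.
Matching residues: Asn1, Gln2, Gln3, Gln4, Gln7, Gln8, Asn9, Gln10, Gln15, Asn18.

10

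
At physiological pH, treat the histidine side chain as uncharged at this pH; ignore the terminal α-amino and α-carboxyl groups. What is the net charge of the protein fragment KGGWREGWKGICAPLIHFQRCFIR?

+4

The side chains ionized at physiological pH are Lys/Arg (+1) and Asp/Glu (−1); with His treated as neutral, nothing else contributes.
Positive (K, R): K1, R5, K9, R20, R24 → +5.
Negative (D, E): E6 → −1.
Net charge = (+5) + (−1) = +4.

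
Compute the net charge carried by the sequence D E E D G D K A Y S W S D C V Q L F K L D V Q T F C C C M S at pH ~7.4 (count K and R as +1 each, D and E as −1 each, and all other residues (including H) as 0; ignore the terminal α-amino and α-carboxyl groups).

Positive (K, R): K7, K19 → +2.
Negative (D, E): D1, E2, E3, D4, D6, D13, D21 → −7.
Net charge = (+2) + (−7) = −5.

-5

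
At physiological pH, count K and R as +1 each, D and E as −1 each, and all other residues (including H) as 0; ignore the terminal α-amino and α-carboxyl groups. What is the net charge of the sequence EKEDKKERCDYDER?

Positive (K, R): K2, K5, K6, R8, R14 → +5.
Negative (D, E): E1, E3, D4, E7, D10, D12, E13 → −7.
Net charge = (+5) + (−7) = −2.

-2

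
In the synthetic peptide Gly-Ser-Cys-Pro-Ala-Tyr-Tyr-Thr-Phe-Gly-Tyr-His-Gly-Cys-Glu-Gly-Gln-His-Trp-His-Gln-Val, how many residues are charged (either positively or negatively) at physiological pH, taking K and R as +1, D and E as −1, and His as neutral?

1

Charged side chains at pH ~7.4: K, R (positive); D, E (negative).
Matching residues: Glu15.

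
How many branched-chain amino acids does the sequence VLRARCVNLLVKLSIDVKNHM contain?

9

V, L, and I make up the branched-chain aliphatic group.
Matching residues: V1, L2, V7, L9, L10, V11, L13, I15, V17.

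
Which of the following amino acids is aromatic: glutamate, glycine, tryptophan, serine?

tryptophan

Phenylalanine (F), tryptophan (W), and tyrosine (Y) have aromatic ring side chains.
Of the listed options, only tryptophan belongs to this group.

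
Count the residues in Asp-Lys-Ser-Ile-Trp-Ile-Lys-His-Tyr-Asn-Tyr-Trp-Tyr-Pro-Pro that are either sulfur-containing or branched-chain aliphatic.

Sulfur-containing: C, M. Branched-chain aliphatic: I, L, V.
Sulfur-containing residues here: none (0).
Branched-chain aliphatic residues here: Ile4, Ile6 (2).
The two groups share no amino acid, so total = 0 + 2 = 2.

2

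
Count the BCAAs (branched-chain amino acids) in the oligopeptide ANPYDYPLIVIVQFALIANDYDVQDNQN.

8

Valine (V), leucine (L), and isoleucine (I) are the branched-chain amino acids.
Matching residues: L8, I9, V10, I11, V12, L16, I17, V23.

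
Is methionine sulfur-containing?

Yes

The sulfur-bearing residues are cysteine (–SH) and methionine (–S–CH₃).
Methionine is in this group.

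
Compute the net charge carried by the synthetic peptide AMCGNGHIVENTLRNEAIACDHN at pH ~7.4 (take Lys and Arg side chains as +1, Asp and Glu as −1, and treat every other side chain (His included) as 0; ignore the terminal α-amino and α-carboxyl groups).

Positive (K, R): R14 → +1.
Negative (D, E): E10, E16, D21 → −3.
Net charge = (+1) + (−3) = −2.

-2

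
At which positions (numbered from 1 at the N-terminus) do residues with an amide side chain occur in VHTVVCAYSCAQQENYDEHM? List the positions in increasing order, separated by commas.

Asparagine (N) and glutamine (Q) have uncharged amide side chains.
Matching residues: Q12, Q13, N15.

12, 13, 15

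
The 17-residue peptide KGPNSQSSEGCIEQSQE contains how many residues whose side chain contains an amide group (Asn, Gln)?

Matching residues: N4, Q6, Q14, Q16.

4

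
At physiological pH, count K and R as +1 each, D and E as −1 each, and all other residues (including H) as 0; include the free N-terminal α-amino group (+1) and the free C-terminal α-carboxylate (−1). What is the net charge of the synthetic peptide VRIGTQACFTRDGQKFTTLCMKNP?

Positive (K, R): R2, R11, K15, K22 → +4.
Negative (D, E): D12 → −1.
The N-terminus (+1) and C-terminus (−1) cancel.
Net charge = (+4) + (−1) = +3.

+3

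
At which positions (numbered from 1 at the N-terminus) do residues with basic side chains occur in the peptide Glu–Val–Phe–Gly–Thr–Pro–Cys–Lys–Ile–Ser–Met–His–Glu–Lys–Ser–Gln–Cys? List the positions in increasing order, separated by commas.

K, R, and H are the three residues with basic side chains (ε-amine, guanidinium, and imidazole respectively).
Matching residues: Lys8, His12, Lys14.

8, 12, 14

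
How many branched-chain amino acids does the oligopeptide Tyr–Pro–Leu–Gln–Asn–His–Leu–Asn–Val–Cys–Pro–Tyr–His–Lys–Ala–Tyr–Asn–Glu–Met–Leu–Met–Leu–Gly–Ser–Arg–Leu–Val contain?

7

The BCAAs are Val, Leu, and Ile — aliphatic side chains with a branch point.
Matching residues: Leu3, Leu7, Val9, Leu20, Leu22, Leu26, Val27.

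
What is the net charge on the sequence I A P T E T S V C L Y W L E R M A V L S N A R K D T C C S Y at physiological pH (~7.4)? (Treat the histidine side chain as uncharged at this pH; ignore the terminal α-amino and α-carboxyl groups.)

0

At pH ~7.4 the Lys and Arg side chains are protonated (+1), the Asp and Glu side chains are deprotonated (−1), and with His taken as neutral all other side chains carry no charge.
Positive (K, R): R15, R23, K24 → +3.
Negative (D, E): E5, E14, D25 → −3.
Net charge = (+3) + (−3) = 0.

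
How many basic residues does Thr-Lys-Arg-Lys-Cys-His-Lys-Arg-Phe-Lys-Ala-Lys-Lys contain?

9

The basic amino acids are Lys (K), Arg (R), and His (H).
Matching residues: Lys2, Arg3, Lys4, His6, Lys7, Arg8, Lys10, Lys12, Lys13.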